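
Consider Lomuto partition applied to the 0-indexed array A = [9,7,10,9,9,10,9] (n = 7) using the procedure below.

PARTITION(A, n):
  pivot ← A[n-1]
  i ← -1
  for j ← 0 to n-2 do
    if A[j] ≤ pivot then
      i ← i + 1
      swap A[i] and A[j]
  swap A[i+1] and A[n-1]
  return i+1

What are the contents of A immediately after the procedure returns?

pivot = A[6] = 9; i = -1
j=0: A[0]=9 ≤ 9 → i=0, swap A[0],A[0] (no change) → [9,7,10,9,9,10,9]
j=1: A[1]=7 ≤ 9 → i=1, swap A[1],A[1] (no change) → [9,7,10,9,9,10,9]
j=2: A[2]=10 > 9 → no swap
j=3: A[3]=9 ≤ 9 → i=2, swap A[2],A[3] → [9,7,9,10,9,10,9]
j=4: A[4]=9 ≤ 9 → i=3, swap A[3],A[4] → [9,7,9,9,10,10,9]
j=5: A[5]=10 > 9 → no swap
final swap A[4],A[6] → [9,7,9,9,9,10,10]; return 4

[9,7,9,9,9,10,10]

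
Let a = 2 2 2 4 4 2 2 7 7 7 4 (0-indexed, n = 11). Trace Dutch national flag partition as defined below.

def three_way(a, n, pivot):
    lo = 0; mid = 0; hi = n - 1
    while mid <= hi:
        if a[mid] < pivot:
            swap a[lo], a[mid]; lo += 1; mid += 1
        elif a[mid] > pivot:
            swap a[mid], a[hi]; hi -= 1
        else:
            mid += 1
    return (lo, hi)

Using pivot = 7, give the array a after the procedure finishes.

lo=0 mid=0 hi=10
2<7: swap(0,0), lo=1 mid=1 ⇒ 2 2 2 4 4 2 2 7 7 7 4
2<7: swap(1,1), lo=2 mid=2 ⇒ 2 2 2 4 4 2 2 7 7 7 4
2<7: swap(2,2), lo=3 mid=3 ⇒ 2 2 2 4 4 2 2 7 7 7 4
4<7: swap(3,3), lo=4 mid=4 ⇒ 2 2 2 4 4 2 2 7 7 7 4
4<7: swap(4,4), lo=5 mid=5 ⇒ 2 2 2 4 4 2 2 7 7 7 4
2<7: swap(5,5), lo=6 mid=6 ⇒ 2 2 2 4 4 2 2 7 7 7 4
2<7: swap(6,6), lo=7 mid=7 ⇒ 2 2 2 4 4 2 2 7 7 7 4
7=7: mid=8
7=7: mid=9
7=7: mid=10
4<7: swap(7,10), lo=8 mid=11 ⇒ 2 2 2 4 4 2 2 4 7 7 7
done. lo=8 hi=10; a=2 2 2 4 4 2 2 4 7 7 7

2 2 2 4 4 2 2 4 7 7 7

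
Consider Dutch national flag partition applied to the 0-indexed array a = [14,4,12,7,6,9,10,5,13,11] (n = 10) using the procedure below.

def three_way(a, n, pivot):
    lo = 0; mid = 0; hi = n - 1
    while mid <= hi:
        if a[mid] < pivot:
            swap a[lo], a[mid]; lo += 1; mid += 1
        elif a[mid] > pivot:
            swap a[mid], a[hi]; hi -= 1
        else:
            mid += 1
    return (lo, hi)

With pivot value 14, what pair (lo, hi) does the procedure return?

(9, 9)

pivot = 14; lo=0, mid=0, hi=9
a[mid]=14=14: mid=1
a[mid]=4<14: swap a[0],a[1]; lo=1,mid=2 → [4,14,12,7,6,9,10,5,13,11]
a[mid]=12<14: swap a[1],a[2]; lo=2,mid=3 → [4,12,14,7,6,9,10,5,13,11]
a[mid]=7<14: swap a[2],a[3]; lo=3,mid=4 → [4,12,7,14,6,9,10,5,13,11]
a[mid]=6<14: swap a[3],a[4]; lo=4,mid=5 → [4,12,7,6,14,9,10,5,13,11]
a[mid]=9<14: swap a[4],a[5]; lo=5,mid=6 → [4,12,7,6,9,14,10,5,13,11]
a[mid]=10<14: swap a[5],a[6]; lo=6,mid=7 → [4,12,7,6,9,10,14,5,13,11]
a[mid]=5<14: swap a[6],a[7]; lo=7,mid=8 → [4,12,7,6,9,10,5,14,13,11]
a[mid]=13<14: swap a[7],a[8]; lo=8,mid=9 → [4,12,7,6,9,10,5,13,14,11]
a[mid]=11<14: swap a[8],a[9]; lo=9,mid=10 → [4,12,7,6,9,10,5,13,11,14]
end: lo=9, hi=9; a = [4,12,7,6,9,10,5,13,11,14]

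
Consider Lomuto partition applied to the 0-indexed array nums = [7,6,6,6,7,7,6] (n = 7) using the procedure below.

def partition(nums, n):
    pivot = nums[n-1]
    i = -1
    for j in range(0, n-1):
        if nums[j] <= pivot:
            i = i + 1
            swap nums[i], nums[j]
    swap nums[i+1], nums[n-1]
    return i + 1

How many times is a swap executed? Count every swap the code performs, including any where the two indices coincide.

pivot=6, i=-1
j=0: 7>6, skip
j=1: 6≤6, i=0, swap(0,1) ⇒ [6,7,6,6,7,7,6]
j=2: 6≤6, i=1, swap(1,2) ⇒ [6,6,7,6,7,7,6]
j=3: 6≤6, i=2, swap(2,3) ⇒ [6,6,6,7,7,7,6]
j=4: 7>6, skip
j=5: 7>6, skip
swap(3,6) ⇒ [6,6,6,6,7,7,7]; return 3

4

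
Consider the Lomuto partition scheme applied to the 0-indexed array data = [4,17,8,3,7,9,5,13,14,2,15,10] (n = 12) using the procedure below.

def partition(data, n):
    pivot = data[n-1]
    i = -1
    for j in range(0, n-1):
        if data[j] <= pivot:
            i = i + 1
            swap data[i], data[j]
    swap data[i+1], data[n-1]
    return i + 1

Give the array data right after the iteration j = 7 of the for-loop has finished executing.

pivot=10, i=-1
j=0: 4≤10, i=0, swap(0,0) ⇒ [4,17,8,3,7,9,5,13,14,2,15,10]
j=1: 17>10, skip
j=2: 8≤10, i=1, swap(1,2) ⇒ [4,8,17,3,7,9,5,13,14,2,15,10]
j=3: 3≤10, i=2, swap(2,3) ⇒ [4,8,3,17,7,9,5,13,14,2,15,10]
j=4: 7≤10, i=3, swap(3,4) ⇒ [4,8,3,7,17,9,5,13,14,2,15,10]
j=5: 9≤10, i=4, swap(4,5) ⇒ [4,8,3,7,9,17,5,13,14,2,15,10]
j=6: 5≤10, i=5, swap(5,6) ⇒ [4,8,3,7,9,5,17,13,14,2,15,10]
j=7: 13>10, skip
(after j=7) data = [4,8,3,7,9,5,17,13,14,2,15,10]

[4,8,3,7,9,5,17,13,14,2,15,10]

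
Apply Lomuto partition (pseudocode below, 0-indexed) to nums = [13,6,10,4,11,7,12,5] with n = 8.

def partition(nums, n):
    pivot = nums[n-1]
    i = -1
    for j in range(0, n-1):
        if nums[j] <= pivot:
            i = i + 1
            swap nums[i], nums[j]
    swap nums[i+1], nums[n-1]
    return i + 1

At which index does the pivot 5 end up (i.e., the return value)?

1

pivot = nums[7] = 5; i = -1
j=0: nums[0]=13 > 5 → no swap
j=1: nums[1]=6 > 5 → no swap
j=2: nums[2]=10 > 5 → no swap
j=3: nums[3]=4 ≤ 5 → i=0, swap nums[0],nums[3] → [4,6,10,13,11,7,12,5]
j=4: nums[4]=11 > 5 → no swap
j=5: nums[5]=7 > 5 → no swap
j=6: nums[6]=12 > 5 → no swap
final swap nums[1],nums[7] → [4,5,10,13,11,7,12,6]; return 1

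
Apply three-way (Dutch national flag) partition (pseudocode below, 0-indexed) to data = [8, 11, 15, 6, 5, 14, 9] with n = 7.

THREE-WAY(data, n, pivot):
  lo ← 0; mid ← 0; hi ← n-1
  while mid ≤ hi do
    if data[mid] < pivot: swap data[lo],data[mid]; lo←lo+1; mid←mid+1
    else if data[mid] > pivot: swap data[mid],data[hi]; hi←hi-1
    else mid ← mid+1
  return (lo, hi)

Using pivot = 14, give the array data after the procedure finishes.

lo=0 mid=0 hi=6
8<14: swap(0,0), lo=1 mid=1 ⇒ [8, 11, 15, 6, 5, 14, 9]
11<14: swap(1,1), lo=2 mid=2 ⇒ [8, 11, 15, 6, 5, 14, 9]
15>14: swap(2,6), hi=5 ⇒ [8, 11, 9, 6, 5, 14, 15]
9<14: swap(2,2), lo=3 mid=3 ⇒ [8, 11, 9, 6, 5, 14, 15]
6<14: swap(3,3), lo=4 mid=4 ⇒ [8, 11, 9, 6, 5, 14, 15]
5<14: swap(4,4), lo=5 mid=5 ⇒ [8, 11, 9, 6, 5, 14, 15]
14=14: mid=6
done. lo=5 hi=5; data=[8, 11, 9, 6, 5, 14, 15]

[8, 11, 9, 6, 5, 14, 15]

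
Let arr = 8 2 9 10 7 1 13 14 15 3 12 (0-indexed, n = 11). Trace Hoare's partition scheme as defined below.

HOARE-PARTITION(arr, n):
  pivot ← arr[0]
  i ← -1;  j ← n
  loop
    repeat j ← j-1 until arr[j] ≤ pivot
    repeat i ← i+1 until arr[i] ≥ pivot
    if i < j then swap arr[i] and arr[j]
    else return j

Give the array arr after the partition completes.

3 2 1 7 10 9 13 14 15 8 12

pivot = arr[0] = 8; i = -1, j = 11
j→9 (arr[9]=3≤8), i→0 (arr[0]=8≥8); i<j, swap → 3 2 9 10 7 1 13 14 15 8 12
j→5 (arr[5]=1≤8), i→2 (arr[2]=9≥8); i<j, swap → 3 2 1 10 7 9 13 14 15 8 12
j→4 (arr[4]=7≤8), i→3 (arr[3]=10≥8); i<j, swap → 3 2 1 7 10 9 13 14 15 8 12
j→3, i→4; i≥j, return j=3. arr = 3 2 1 7 10 9 13 14 15 8 12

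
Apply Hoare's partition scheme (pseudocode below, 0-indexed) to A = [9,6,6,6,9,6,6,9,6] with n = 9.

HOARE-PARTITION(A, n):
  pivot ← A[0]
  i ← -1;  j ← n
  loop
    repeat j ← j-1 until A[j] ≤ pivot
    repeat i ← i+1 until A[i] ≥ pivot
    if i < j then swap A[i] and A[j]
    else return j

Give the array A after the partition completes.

[6,6,6,6,9,6,6,9,9]

pivot = A[0] = 9; i = -1, j = 9
j→8 (A[8]=6≤9), i→0 (A[0]=9≥9); i<j, swap → [6,6,6,6,9,6,6,9,9]
j→7 (A[7]=9≤9), i→4 (A[4]=9≥9); i<j, swap → [6,6,6,6,9,6,6,9,9]
j→6, i→7; i≥j, return j=6. A = [6,6,6,6,9,6,6,9,9]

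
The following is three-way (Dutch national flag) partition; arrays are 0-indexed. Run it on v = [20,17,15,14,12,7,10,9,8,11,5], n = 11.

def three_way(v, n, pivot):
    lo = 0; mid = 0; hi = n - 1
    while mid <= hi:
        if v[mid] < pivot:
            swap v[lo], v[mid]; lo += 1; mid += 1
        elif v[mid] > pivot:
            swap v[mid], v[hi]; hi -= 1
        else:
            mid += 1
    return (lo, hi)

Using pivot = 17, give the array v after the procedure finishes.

lo=0 mid=0 hi=10
20>17: swap(0,10), hi=9 ⇒ [5,17,15,14,12,7,10,9,8,11,20]
5<17: swap(0,0), lo=1 mid=1 ⇒ [5,17,15,14,12,7,10,9,8,11,20]
17=17: mid=2
15<17: swap(1,2), lo=2 mid=3 ⇒ [5,15,17,14,12,7,10,9,8,11,20]
14<17: swap(2,3), lo=3 mid=4 ⇒ [5,15,14,17,12,7,10,9,8,11,20]
12<17: swap(3,4), lo=4 mid=5 ⇒ [5,15,14,12,17,7,10,9,8,11,20]
7<17: swap(4,5), lo=5 mid=6 ⇒ [5,15,14,12,7,17,10,9,8,11,20]
10<17: swap(5,6), lo=6 mid=7 ⇒ [5,15,14,12,7,10,17,9,8,11,20]
9<17: swap(6,7), lo=7 mid=8 ⇒ [5,15,14,12,7,10,9,17,8,11,20]
8<17: swap(7,8), lo=8 mid=9 ⇒ [5,15,14,12,7,10,9,8,17,11,20]
11<17: swap(8,9), lo=9 mid=10 ⇒ [5,15,14,12,7,10,9,8,11,17,20]
done. lo=9 hi=9; v=[5,15,14,12,7,10,9,8,11,17,20]

[5,15,14,12,7,10,9,8,11,17,20]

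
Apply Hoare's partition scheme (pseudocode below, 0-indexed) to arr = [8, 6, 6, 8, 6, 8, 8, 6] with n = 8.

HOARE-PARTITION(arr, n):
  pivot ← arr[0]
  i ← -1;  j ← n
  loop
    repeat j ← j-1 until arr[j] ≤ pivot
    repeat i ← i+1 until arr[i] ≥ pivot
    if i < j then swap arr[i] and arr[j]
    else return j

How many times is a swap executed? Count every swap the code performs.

2

pivot = arr[0] = 8; i = -1, j = 8
j→7 (arr[7]=6≤8), i→0 (arr[0]=8≥8); i<j, swap → [6, 6, 6, 8, 6, 8, 8, 8]
j→6 (arr[6]=8≤8), i→3 (arr[3]=8≥8); i<j, swap → [6, 6, 6, 8, 6, 8, 8, 8]
j→5, i→5; i≥j, return j=5. arr = [6, 6, 6, 8, 6, 8, 8, 8]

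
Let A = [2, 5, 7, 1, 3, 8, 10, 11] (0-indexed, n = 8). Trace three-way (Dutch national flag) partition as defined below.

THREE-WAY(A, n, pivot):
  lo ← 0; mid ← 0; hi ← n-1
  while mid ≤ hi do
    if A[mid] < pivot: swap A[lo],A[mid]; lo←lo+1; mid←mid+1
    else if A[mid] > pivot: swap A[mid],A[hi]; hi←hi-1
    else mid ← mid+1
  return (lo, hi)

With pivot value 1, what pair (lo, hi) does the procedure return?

(0, 0)

lo=0 mid=0 hi=7
2>1: swap(0,7), hi=6 ⇒ [11, 5, 7, 1, 3, 8, 10, 2]
11>1: swap(0,6), hi=5 ⇒ [10, 5, 7, 1, 3, 8, 11, 2]
10>1: swap(0,5), hi=4 ⇒ [8, 5, 7, 1, 3, 10, 11, 2]
8>1: swap(0,4), hi=3 ⇒ [3, 5, 7, 1, 8, 10, 11, 2]
3>1: swap(0,3), hi=2 ⇒ [1, 5, 7, 3, 8, 10, 11, 2]
1=1: mid=1
5>1: swap(1,2), hi=1 ⇒ [1, 7, 5, 3, 8, 10, 11, 2]
7>1: swap(1,1), hi=0 ⇒ [1, 7, 5, 3, 8, 10, 11, 2]
done. lo=0 hi=0; A=[1, 7, 5, 3, 8, 10, 11, 2]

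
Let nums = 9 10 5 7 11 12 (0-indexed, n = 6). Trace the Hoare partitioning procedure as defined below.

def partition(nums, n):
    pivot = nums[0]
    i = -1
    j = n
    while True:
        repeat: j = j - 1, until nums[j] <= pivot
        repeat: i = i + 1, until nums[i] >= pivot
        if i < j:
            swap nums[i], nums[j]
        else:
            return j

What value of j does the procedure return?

pivot = nums[0] = 9; i = -1, j = 6
j→3 (nums[3]=7≤9), i→0 (nums[0]=9≥9); i<j, swap → 7 10 5 9 11 12
j→2 (nums[2]=5≤9), i→1 (nums[1]=10≥9); i<j, swap → 7 5 10 9 11 12
j→1, i→2; i≥j, return j=1. nums = 7 5 10 9 11 12

1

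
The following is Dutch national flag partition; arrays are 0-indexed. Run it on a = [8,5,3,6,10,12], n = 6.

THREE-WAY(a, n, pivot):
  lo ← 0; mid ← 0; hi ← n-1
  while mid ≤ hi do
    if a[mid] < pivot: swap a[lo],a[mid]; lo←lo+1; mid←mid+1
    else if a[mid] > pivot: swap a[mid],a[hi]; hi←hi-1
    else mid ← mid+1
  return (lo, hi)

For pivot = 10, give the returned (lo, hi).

lo=0 mid=0 hi=5
8<10: swap(0,0), lo=1 mid=1 ⇒ [8,5,3,6,10,12]
5<10: swap(1,1), lo=2 mid=2 ⇒ [8,5,3,6,10,12]
3<10: swap(2,2), lo=3 mid=3 ⇒ [8,5,3,6,10,12]
6<10: swap(3,3), lo=4 mid=4 ⇒ [8,5,3,6,10,12]
10=10: mid=5
12>10: swap(5,5), hi=4 ⇒ [8,5,3,6,10,12]
done. lo=4 hi=4; a=[8,5,3,6,10,12]

(4, 4)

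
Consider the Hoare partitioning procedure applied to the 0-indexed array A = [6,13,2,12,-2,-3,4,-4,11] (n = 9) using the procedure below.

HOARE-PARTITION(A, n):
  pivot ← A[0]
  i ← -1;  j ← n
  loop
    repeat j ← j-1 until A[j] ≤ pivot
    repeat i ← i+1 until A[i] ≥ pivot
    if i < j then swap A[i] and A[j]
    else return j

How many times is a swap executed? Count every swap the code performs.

3

pivot = A[0] = 6; i = -1, j = 9
j→7 (A[7]=-4≤6), i→0 (A[0]=6≥6); i<j, swap → [-4,13,2,12,-2,-3,4,6,11]
j→6 (A[6]=4≤6), i→1 (A[1]=13≥6); i<j, swap → [-4,4,2,12,-2,-3,13,6,11]
j→5 (A[5]=-3≤6), i→3 (A[3]=12≥6); i<j, swap → [-4,4,2,-3,-2,12,13,6,11]
j→4, i→5; i≥j, return j=4. A = [-4,4,2,-3,-2,12,13,6,11]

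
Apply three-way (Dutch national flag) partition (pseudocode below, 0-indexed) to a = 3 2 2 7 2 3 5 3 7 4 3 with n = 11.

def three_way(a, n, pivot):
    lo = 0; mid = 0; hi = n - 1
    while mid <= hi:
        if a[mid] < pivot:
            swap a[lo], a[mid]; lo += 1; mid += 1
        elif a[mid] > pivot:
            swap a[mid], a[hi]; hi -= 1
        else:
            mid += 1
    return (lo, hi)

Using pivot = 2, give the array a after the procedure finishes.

pivot = 2; lo=0, mid=0, hi=10
a[mid]=3>2: swap a[0],a[10]; hi=9 → 3 2 2 7 2 3 5 3 7 4 3
a[mid]=3>2: swap a[0],a[9]; hi=8 → 4 2 2 7 2 3 5 3 7 3 3
a[mid]=4>2: swap a[0],a[8]; hi=7 → 7 2 2 7 2 3 5 3 4 3 3
a[mid]=7>2: swap a[0],a[7]; hi=6 → 3 2 2 7 2 3 5 7 4 3 3
a[mid]=3>2: swap a[0],a[6]; hi=5 → 5 2 2 7 2 3 3 7 4 3 3
a[mid]=5>2: swap a[0],a[5]; hi=4 → 3 2 2 7 2 5 3 7 4 3 3
a[mid]=3>2: swap a[0],a[4]; hi=3 → 2 2 2 7 3 5 3 7 4 3 3
a[mid]=2=2: mid=1
a[mid]=2=2: mid=2
a[mid]=2=2: mid=3
a[mid]=7>2: swap a[3],a[3]; hi=2 → 2 2 2 7 3 5 3 7 4 3 3
end: lo=0, hi=2; a = 2 2 2 7 3 5 3 7 4 3 3

2 2 2 7 3 5 3 7 4 3 3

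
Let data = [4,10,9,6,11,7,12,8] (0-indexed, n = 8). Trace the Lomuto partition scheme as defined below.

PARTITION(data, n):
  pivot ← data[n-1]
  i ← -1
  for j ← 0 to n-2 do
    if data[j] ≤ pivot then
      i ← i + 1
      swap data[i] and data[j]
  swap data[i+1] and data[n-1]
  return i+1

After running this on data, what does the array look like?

[4,6,7,8,11,9,12,10]

pivot=8, i=-1
j=0: 4≤8, i=0, swap(0,0) ⇒ [4,10,9,6,11,7,12,8]
j=1: 10>8, skip
j=2: 9>8, skip
j=3: 6≤8, i=1, swap(1,3) ⇒ [4,6,9,10,11,7,12,8]
j=4: 11>8, skip
j=5: 7≤8, i=2, swap(2,5) ⇒ [4,6,7,10,11,9,12,8]
j=6: 12>8, skip
swap(3,7) ⇒ [4,6,7,8,11,9,12,10]; return 3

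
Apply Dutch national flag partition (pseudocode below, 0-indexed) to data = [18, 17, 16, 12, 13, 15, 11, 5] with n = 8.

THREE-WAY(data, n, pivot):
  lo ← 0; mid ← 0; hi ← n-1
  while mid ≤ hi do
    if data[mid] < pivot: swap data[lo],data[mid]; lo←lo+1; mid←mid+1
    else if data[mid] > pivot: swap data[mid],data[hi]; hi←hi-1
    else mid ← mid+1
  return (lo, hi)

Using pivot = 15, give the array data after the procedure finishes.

pivot = 15; lo=0, mid=0, hi=7
data[mid]=18>15: swap data[0],data[7]; hi=6 → [5, 17, 16, 12, 13, 15, 11, 18]
data[mid]=5<15: swap data[0],data[0]; lo=1,mid=1 → [5, 17, 16, 12, 13, 15, 11, 18]
data[mid]=17>15: swap data[1],data[6]; hi=5 → [5, 11, 16, 12, 13, 15, 17, 18]
data[mid]=11<15: swap data[1],data[1]; lo=2,mid=2 → [5, 11, 16, 12, 13, 15, 17, 18]
data[mid]=16>15: swap data[2],data[5]; hi=4 → [5, 11, 15, 12, 13, 16, 17, 18]
data[mid]=15=15: mid=3
data[mid]=12<15: swap data[2],data[3]; lo=3,mid=4 → [5, 11, 12, 15, 13, 16, 17, 18]
data[mid]=13<15: swap data[3],data[4]; lo=4,mid=5 → [5, 11, 12, 13, 15, 16, 17, 18]
end: lo=4, hi=4; data = [5, 11, 12, 13, 15, 16, 17, 18]

[5, 11, 12, 13, 15, 16, 17, 18]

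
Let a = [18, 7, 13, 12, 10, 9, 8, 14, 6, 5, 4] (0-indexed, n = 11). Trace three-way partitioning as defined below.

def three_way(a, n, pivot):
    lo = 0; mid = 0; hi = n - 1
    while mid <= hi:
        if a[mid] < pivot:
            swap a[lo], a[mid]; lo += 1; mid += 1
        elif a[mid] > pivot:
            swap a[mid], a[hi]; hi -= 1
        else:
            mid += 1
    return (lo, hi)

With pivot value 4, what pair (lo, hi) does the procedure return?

(0, 0)

lo=0 mid=0 hi=10
18>4: swap(0,10), hi=9 ⇒ [4, 7, 13, 12, 10, 9, 8, 14, 6, 5, 18]
4=4: mid=1
7>4: swap(1,9), hi=8 ⇒ [4, 5, 13, 12, 10, 9, 8, 14, 6, 7, 18]
5>4: swap(1,8), hi=7 ⇒ [4, 6, 13, 12, 10, 9, 8, 14, 5, 7, 18]
6>4: swap(1,7), hi=6 ⇒ [4, 14, 13, 12, 10, 9, 8, 6, 5, 7, 18]
14>4: swap(1,6), hi=5 ⇒ [4, 8, 13, 12, 10, 9, 14, 6, 5, 7, 18]
8>4: swap(1,5), hi=4 ⇒ [4, 9, 13, 12, 10, 8, 14, 6, 5, 7, 18]
9>4: swap(1,4), hi=3 ⇒ [4, 10, 13, 12, 9, 8, 14, 6, 5, 7, 18]
10>4: swap(1,3), hi=2 ⇒ [4, 12, 13, 10, 9, 8, 14, 6, 5, 7, 18]
12>4: swap(1,2), hi=1 ⇒ [4, 13, 12, 10, 9, 8, 14, 6, 5, 7, 18]
13>4: swap(1,1), hi=0 ⇒ [4, 13, 12, 10, 9, 8, 14, 6, 5, 7, 18]
done. lo=0 hi=0; a=[4, 13, 12, 10, 9, 8, 14, 6, 5, 7, 18]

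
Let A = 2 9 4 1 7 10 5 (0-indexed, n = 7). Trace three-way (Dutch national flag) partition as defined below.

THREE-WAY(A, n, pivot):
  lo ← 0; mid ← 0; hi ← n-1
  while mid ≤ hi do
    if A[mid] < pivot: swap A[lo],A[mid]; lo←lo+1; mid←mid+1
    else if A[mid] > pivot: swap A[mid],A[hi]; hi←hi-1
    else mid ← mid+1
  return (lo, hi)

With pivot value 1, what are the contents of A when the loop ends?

1 4 9 7 10 5 2

lo=0 mid=0 hi=6
2>1: swap(0,6), hi=5 ⇒ 5 9 4 1 7 10 2
5>1: swap(0,5), hi=4 ⇒ 10 9 4 1 7 5 2
10>1: swap(0,4), hi=3 ⇒ 7 9 4 1 10 5 2
7>1: swap(0,3), hi=2 ⇒ 1 9 4 7 10 5 2
1=1: mid=1
9>1: swap(1,2), hi=1 ⇒ 1 4 9 7 10 5 2
4>1: swap(1,1), hi=0 ⇒ 1 4 9 7 10 5 2
done. lo=0 hi=0; A=1 4 9 7 10 5 2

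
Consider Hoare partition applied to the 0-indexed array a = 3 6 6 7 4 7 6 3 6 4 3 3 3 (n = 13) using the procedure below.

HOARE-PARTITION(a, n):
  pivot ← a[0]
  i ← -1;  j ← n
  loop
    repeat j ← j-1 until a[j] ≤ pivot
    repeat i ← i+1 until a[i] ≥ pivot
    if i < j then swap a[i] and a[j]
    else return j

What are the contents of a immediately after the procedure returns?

pivot = a[0] = 3; i = -1, j = 13
j→12 (a[12]=3≤3), i→0 (a[0]=3≥3); i<j, swap → 3 6 6 7 4 7 6 3 6 4 3 3 3
j→11 (a[11]=3≤3), i→1 (a[1]=6≥3); i<j, swap → 3 3 6 7 4 7 6 3 6 4 3 6 3
j→10 (a[10]=3≤3), i→2 (a[2]=6≥3); i<j, swap → 3 3 3 7 4 7 6 3 6 4 6 6 3
j→7 (a[7]=3≤3), i→3 (a[3]=7≥3); i<j, swap → 3 3 3 3 4 7 6 7 6 4 6 6 3
j→3, i→4; i≥j, return j=3. a = 3 3 3 3 4 7 6 7 6 4 6 6 3

3 3 3 3 4 7 6 7 6 4 6 6 3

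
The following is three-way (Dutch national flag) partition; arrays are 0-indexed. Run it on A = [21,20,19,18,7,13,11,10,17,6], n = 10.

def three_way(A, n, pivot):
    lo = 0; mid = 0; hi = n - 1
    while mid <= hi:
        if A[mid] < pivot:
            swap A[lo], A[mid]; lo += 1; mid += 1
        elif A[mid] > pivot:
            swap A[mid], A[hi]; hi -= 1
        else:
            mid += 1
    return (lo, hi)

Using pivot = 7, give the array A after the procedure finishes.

[6,7,18,19,13,11,10,17,20,21]

lo=0 mid=0 hi=9
21>7: swap(0,9), hi=8 ⇒ [6,20,19,18,7,13,11,10,17,21]
6<7: swap(0,0), lo=1 mid=1 ⇒ [6,20,19,18,7,13,11,10,17,21]
20>7: swap(1,8), hi=7 ⇒ [6,17,19,18,7,13,11,10,20,21]
17>7: swap(1,7), hi=6 ⇒ [6,10,19,18,7,13,11,17,20,21]
10>7: swap(1,6), hi=5 ⇒ [6,11,19,18,7,13,10,17,20,21]
11>7: swap(1,5), hi=4 ⇒ [6,13,19,18,7,11,10,17,20,21]
13>7: swap(1,4), hi=3 ⇒ [6,7,19,18,13,11,10,17,20,21]
7=7: mid=2
19>7: swap(2,3), hi=2 ⇒ [6,7,18,19,13,11,10,17,20,21]
18>7: swap(2,2), hi=1 ⇒ [6,7,18,19,13,11,10,17,20,21]
done. lo=1 hi=1; A=[6,7,18,19,13,11,10,17,20,21]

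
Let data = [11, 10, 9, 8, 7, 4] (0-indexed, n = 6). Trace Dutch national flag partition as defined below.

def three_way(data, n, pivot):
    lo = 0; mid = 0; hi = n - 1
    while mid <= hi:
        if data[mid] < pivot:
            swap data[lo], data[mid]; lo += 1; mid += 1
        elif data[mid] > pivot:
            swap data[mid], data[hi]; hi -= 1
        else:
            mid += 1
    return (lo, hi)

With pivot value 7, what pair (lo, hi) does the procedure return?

(1, 1)

lo=0 mid=0 hi=5
11>7: swap(0,5), hi=4 ⇒ [4, 10, 9, 8, 7, 11]
4<7: swap(0,0), lo=1 mid=1 ⇒ [4, 10, 9, 8, 7, 11]
10>7: swap(1,4), hi=3 ⇒ [4, 7, 9, 8, 10, 11]
7=7: mid=2
9>7: swap(2,3), hi=2 ⇒ [4, 7, 8, 9, 10, 11]
8>7: swap(2,2), hi=1 ⇒ [4, 7, 8, 9, 10, 11]
done. lo=1 hi=1; data=[4, 7, 8, 9, 10, 11]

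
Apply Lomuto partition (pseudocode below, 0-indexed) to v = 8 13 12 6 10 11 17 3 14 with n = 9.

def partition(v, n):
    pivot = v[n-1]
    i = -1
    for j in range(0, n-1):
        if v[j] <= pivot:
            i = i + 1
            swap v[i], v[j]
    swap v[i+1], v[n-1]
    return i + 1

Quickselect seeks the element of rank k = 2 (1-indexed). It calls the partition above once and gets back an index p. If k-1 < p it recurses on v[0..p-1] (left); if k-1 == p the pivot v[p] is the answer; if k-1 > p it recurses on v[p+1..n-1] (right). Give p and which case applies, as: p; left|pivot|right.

7; left

pivot = v[8] = 14; i = -1
j=0: v[0]=8 ≤ 14 → i=0, swap v[0],v[0] (no change) → 8 13 12 6 10 11 17 3 14
j=1: v[1]=13 ≤ 14 → i=1, swap v[1],v[1] (no change) → 8 13 12 6 10 11 17 3 14
j=2: v[2]=12 ≤ 14 → i=2, swap v[2],v[2] (no change) → 8 13 12 6 10 11 17 3 14
j=3: v[3]=6 ≤ 14 → i=3, swap v[3],v[3] (no change) → 8 13 12 6 10 11 17 3 14
j=4: v[4]=10 ≤ 14 → i=4, swap v[4],v[4] (no change) → 8 13 12 6 10 11 17 3 14
j=5: v[5]=11 ≤ 14 → i=5, swap v[5],v[5] (no change) → 8 13 12 6 10 11 17 3 14
j=6: v[6]=17 > 14 → no swap
j=7: v[7]=3 ≤ 14 → i=6, swap v[6],v[7] → 8 13 12 6 10 11 3 17 14
final swap v[7],v[8] → 8 13 12 6 10 11 3 14 17; return 7
p = 7; k-1 = 1 < 7 ⇒ left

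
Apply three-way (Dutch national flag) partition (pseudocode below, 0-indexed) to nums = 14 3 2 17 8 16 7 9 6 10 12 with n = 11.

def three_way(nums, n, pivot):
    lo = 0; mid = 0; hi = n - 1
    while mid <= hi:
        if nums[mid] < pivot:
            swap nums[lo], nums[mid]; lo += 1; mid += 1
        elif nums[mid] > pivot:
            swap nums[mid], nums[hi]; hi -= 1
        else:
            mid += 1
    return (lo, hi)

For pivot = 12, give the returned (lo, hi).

lo=0 mid=0 hi=10
14>12: swap(0,10), hi=9 ⇒ 12 3 2 17 8 16 7 9 6 10 14
12=12: mid=1
3<12: swap(0,1), lo=1 mid=2 ⇒ 3 12 2 17 8 16 7 9 6 10 14
2<12: swap(1,2), lo=2 mid=3 ⇒ 3 2 12 17 8 16 7 9 6 10 14
17>12: swap(3,9), hi=8 ⇒ 3 2 12 10 8 16 7 9 6 17 14
10<12: swap(2,3), lo=3 mid=4 ⇒ 3 2 10 12 8 16 7 9 6 17 14
8<12: swap(3,4), lo=4 mid=5 ⇒ 3 2 10 8 12 16 7 9 6 17 14
16>12: swap(5,8), hi=7 ⇒ 3 2 10 8 12 6 7 9 16 17 14
6<12: swap(4,5), lo=5 mid=6 ⇒ 3 2 10 8 6 12 7 9 16 17 14
7<12: swap(5,6), lo=6 mid=7 ⇒ 3 2 10 8 6 7 12 9 16 17 14
9<12: swap(6,7), lo=7 mid=8 ⇒ 3 2 10 8 6 7 9 12 16 17 14
done. lo=7 hi=7; nums=3 2 10 8 6 7 9 12 16 17 14

(7, 7)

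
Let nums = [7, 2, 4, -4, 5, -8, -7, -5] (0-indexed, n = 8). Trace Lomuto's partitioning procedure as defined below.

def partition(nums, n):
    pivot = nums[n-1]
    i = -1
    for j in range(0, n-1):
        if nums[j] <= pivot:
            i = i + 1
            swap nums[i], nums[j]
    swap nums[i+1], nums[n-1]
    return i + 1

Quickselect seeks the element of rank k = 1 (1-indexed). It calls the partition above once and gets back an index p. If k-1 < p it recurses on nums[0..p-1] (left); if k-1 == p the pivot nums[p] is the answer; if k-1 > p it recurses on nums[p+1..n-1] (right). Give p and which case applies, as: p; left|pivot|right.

pivot=-5, i=-1
j=0: 7>-5, skip
j=1: 2>-5, skip
j=2: 4>-5, skip
j=3: -4>-5, skip
j=4: 5>-5, skip
j=5: -8≤-5, i=0, swap(0,5) ⇒ [-8, 2, 4, -4, 5, 7, -7, -5]
j=6: -7≤-5, i=1, swap(1,6) ⇒ [-8, -7, 4, -4, 5, 7, 2, -5]
swap(2,7) ⇒ [-8, -7, -5, -4, 5, 7, 2, 4]; return 2
p = 2; k-1 = 0 < 2 ⇒ left

2; left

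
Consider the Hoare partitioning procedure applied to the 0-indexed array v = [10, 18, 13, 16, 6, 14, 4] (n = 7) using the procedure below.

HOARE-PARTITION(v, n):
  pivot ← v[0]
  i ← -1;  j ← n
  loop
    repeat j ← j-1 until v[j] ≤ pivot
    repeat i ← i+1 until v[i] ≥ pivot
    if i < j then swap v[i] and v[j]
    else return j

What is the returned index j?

1

pivot=10
j stops at 6 (4), i stops at 0 (10); swap ⇒ [4, 18, 13, 16, 6, 14, 10]
j stops at 4 (6), i stops at 1 (18); swap ⇒ [4, 6, 13, 16, 18, 14, 10]
j stops at 1, i stops at 2; i≥j ⇒ return 1. v=[4, 6, 13, 16, 18, 14, 10]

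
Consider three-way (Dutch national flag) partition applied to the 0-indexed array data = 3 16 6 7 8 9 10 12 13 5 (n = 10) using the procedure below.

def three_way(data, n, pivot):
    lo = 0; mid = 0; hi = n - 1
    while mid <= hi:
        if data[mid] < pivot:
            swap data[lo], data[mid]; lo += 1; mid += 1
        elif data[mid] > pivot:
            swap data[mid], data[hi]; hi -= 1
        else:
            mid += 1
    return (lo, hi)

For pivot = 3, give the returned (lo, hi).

(0, 0)

pivot = 3; lo=0, mid=0, hi=9
data[mid]=3=3: mid=1
data[mid]=16>3: swap data[1],data[9]; hi=8 → 3 5 6 7 8 9 10 12 13 16
data[mid]=5>3: swap data[1],data[8]; hi=7 → 3 13 6 7 8 9 10 12 5 16
data[mid]=13>3: swap data[1],data[7]; hi=6 → 3 12 6 7 8 9 10 13 5 16
data[mid]=12>3: swap data[1],data[6]; hi=5 → 3 10 6 7 8 9 12 13 5 16
data[mid]=10>3: swap data[1],data[5]; hi=4 → 3 9 6 7 8 10 12 13 5 16
data[mid]=9>3: swap data[1],data[4]; hi=3 → 3 8 6 7 9 10 12 13 5 16
data[mid]=8>3: swap data[1],data[3]; hi=2 → 3 7 6 8 9 10 12 13 5 16
data[mid]=7>3: swap data[1],data[2]; hi=1 → 3 6 7 8 9 10 12 13 5 16
data[mid]=6>3: swap data[1],data[1]; hi=0 → 3 6 7 8 9 10 12 13 5 16
end: lo=0, hi=0; data = 3 6 7 8 9 10 12 13 5 16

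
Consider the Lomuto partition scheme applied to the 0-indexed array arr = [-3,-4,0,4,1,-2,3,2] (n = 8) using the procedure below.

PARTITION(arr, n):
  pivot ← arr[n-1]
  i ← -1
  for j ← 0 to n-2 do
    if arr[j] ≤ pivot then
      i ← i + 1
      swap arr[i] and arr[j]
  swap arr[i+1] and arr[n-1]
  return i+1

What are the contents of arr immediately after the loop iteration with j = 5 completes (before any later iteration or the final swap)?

[-3,-4,0,1,-2,4,3,2]

pivot = arr[7] = 2; i = -1
j=0: arr[0]=-3 ≤ 2 → i=0, swap arr[0],arr[0] (no change) → [-3,-4,0,4,1,-2,3,2]
j=1: arr[1]=-4 ≤ 2 → i=1, swap arr[1],arr[1] (no change) → [-3,-4,0,4,1,-2,3,2]
j=2: arr[2]=0 ≤ 2 → i=2, swap arr[2],arr[2] (no change) → [-3,-4,0,4,1,-2,3,2]
j=3: arr[3]=4 > 2 → no swap
j=4: arr[4]=1 ≤ 2 → i=3, swap arr[3],arr[4] → [-3,-4,0,1,4,-2,3,2]
j=5: arr[5]=-2 ≤ 2 → i=4, swap arr[4],arr[5] → [-3,-4,0,1,-2,4,3,2]
(after j=5) arr = [-3,-4,0,1,-2,4,3,2]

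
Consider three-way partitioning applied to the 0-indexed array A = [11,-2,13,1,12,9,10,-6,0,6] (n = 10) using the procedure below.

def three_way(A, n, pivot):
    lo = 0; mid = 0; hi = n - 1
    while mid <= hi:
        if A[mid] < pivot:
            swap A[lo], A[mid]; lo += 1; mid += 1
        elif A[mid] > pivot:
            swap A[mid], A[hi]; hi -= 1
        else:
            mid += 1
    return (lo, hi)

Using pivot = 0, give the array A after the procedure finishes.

lo=0 mid=0 hi=9
11>0: swap(0,9), hi=8 ⇒ [6,-2,13,1,12,9,10,-6,0,11]
6>0: swap(0,8), hi=7 ⇒ [0,-2,13,1,12,9,10,-6,6,11]
0=0: mid=1
-2<0: swap(0,1), lo=1 mid=2 ⇒ [-2,0,13,1,12,9,10,-6,6,11]
13>0: swap(2,7), hi=6 ⇒ [-2,0,-6,1,12,9,10,13,6,11]
-6<0: swap(1,2), lo=2 mid=3 ⇒ [-2,-6,0,1,12,9,10,13,6,11]
1>0: swap(3,6), hi=5 ⇒ [-2,-6,0,10,12,9,1,13,6,11]
10>0: swap(3,5), hi=4 ⇒ [-2,-6,0,9,12,10,1,13,6,11]
9>0: swap(3,4), hi=3 ⇒ [-2,-6,0,12,9,10,1,13,6,11]
12>0: swap(3,3), hi=2 ⇒ [-2,-6,0,12,9,10,1,13,6,11]
done. lo=2 hi=2; A=[-2,-6,0,12,9,10,1,13,6,11]

[-2,-6,0,12,9,10,1,13,6,11]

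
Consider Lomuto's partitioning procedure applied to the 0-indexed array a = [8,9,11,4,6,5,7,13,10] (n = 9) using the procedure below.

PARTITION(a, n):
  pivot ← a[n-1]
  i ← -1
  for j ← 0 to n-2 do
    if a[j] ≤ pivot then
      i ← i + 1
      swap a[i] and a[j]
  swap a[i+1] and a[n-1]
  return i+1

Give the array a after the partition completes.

pivot=10, i=-1
j=0: 8≤10, i=0, swap(0,0) ⇒ [8,9,11,4,6,5,7,13,10]
j=1: 9≤10, i=1, swap(1,1) ⇒ [8,9,11,4,6,5,7,13,10]
j=2: 11>10, skip
j=3: 4≤10, i=2, swap(2,3) ⇒ [8,9,4,11,6,5,7,13,10]
j=4: 6≤10, i=3, swap(3,4) ⇒ [8,9,4,6,11,5,7,13,10]
j=5: 5≤10, i=4, swap(4,5) ⇒ [8,9,4,6,5,11,7,13,10]
j=6: 7≤10, i=5, swap(5,6) ⇒ [8,9,4,6,5,7,11,13,10]
j=7: 13>10, skip
swap(6,8) ⇒ [8,9,4,6,5,7,10,13,11]; return 6

[8,9,4,6,5,7,10,13,11]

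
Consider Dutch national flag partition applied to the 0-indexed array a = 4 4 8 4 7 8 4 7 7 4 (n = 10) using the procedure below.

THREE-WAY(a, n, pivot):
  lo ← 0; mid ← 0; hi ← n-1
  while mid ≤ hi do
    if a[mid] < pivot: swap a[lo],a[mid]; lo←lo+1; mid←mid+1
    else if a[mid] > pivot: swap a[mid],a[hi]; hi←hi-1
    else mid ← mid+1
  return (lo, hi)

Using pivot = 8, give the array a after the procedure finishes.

4 4 4 7 4 7 7 4 8 8

pivot = 8; lo=0, mid=0, hi=9
a[mid]=4<8: swap a[0],a[0]; lo=1,mid=1 → 4 4 8 4 7 8 4 7 7 4
a[mid]=4<8: swap a[1],a[1]; lo=2,mid=2 → 4 4 8 4 7 8 4 7 7 4
a[mid]=8=8: mid=3
a[mid]=4<8: swap a[2],a[3]; lo=3,mid=4 → 4 4 4 8 7 8 4 7 7 4
a[mid]=7<8: swap a[3],a[4]; lo=4,mid=5 → 4 4 4 7 8 8 4 7 7 4
a[mid]=8=8: mid=6
a[mid]=4<8: swap a[4],a[6]; lo=5,mid=7 → 4 4 4 7 4 8 8 7 7 4
a[mid]=7<8: swap a[5],a[7]; lo=6,mid=8 → 4 4 4 7 4 7 8 8 7 4
a[mid]=7<8: swap a[6],a[8]; lo=7,mid=9 → 4 4 4 7 4 7 7 8 8 4
a[mid]=4<8: swap a[7],a[9]; lo=8,mid=10 → 4 4 4 7 4 7 7 4 8 8
end: lo=8, hi=9; a = 4 4 4 7 4 7 7 4 8 8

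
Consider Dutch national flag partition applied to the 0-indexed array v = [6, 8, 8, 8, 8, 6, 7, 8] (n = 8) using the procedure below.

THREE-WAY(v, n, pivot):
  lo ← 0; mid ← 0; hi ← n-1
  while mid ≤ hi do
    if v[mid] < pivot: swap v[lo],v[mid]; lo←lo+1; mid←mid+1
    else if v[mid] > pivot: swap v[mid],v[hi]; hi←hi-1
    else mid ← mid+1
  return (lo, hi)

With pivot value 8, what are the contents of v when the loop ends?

pivot = 8; lo=0, mid=0, hi=7
v[mid]=6<8: swap v[0],v[0]; lo=1,mid=1 → [6, 8, 8, 8, 8, 6, 7, 8]
v[mid]=8=8: mid=2
v[mid]=8=8: mid=3
v[mid]=8=8: mid=4
v[mid]=8=8: mid=5
v[mid]=6<8: swap v[1],v[5]; lo=2,mid=6 → [6, 6, 8, 8, 8, 8, 7, 8]
v[mid]=7<8: swap v[2],v[6]; lo=3,mid=7 → [6, 6, 7, 8, 8, 8, 8, 8]
v[mid]=8=8: mid=8
end: lo=3, hi=7; v = [6, 6, 7, 8, 8, 8, 8, 8]

[6, 6, 7, 8, 8, 8, 8, 8]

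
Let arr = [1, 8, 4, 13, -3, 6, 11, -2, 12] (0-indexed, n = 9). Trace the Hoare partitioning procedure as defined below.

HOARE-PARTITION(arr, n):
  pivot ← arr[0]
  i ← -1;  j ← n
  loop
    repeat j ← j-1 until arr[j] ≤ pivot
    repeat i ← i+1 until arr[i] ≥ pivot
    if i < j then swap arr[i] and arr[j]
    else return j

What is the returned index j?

1

pivot = arr[0] = 1; i = -1, j = 9
j→7 (arr[7]=-2≤1), i→0 (arr[0]=1≥1); i<j, swap → [-2, 8, 4, 13, -3, 6, 11, 1, 12]
j→4 (arr[4]=-3≤1), i→1 (arr[1]=8≥1); i<j, swap → [-2, -3, 4, 13, 8, 6, 11, 1, 12]
j→1, i→2; i≥j, return j=1. arr = [-2, -3, 4, 13, 8, 6, 11, 1, 12]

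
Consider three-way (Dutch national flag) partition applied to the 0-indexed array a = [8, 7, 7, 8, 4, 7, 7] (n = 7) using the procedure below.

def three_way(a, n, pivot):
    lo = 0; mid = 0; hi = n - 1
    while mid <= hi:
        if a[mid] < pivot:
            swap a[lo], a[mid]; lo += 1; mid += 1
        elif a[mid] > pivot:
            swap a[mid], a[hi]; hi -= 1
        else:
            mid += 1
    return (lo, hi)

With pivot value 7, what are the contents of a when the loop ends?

[4, 7, 7, 7, 7, 8, 8]

pivot = 7; lo=0, mid=0, hi=6
a[mid]=8>7: swap a[0],a[6]; hi=5 → [7, 7, 7, 8, 4, 7, 8]
a[mid]=7=7: mid=1
a[mid]=7=7: mid=2
a[mid]=7=7: mid=3
a[mid]=8>7: swap a[3],a[5]; hi=4 → [7, 7, 7, 7, 4, 8, 8]
a[mid]=7=7: mid=4
a[mid]=4<7: swap a[0],a[4]; lo=1,mid=5 → [4, 7, 7, 7, 7, 8, 8]
end: lo=1, hi=4; a = [4, 7, 7, 7, 7, 8, 8]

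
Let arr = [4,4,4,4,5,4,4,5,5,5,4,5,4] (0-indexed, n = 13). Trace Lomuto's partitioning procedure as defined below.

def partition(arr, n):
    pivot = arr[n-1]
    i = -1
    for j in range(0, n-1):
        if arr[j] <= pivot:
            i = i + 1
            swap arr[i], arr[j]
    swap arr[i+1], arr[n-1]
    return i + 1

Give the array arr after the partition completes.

pivot=4, i=-1
j=0: 4≤4, i=0, swap(0,0) ⇒ [4,4,4,4,5,4,4,5,5,5,4,5,4]
j=1: 4≤4, i=1, swap(1,1) ⇒ [4,4,4,4,5,4,4,5,5,5,4,5,4]
j=2: 4≤4, i=2, swap(2,2) ⇒ [4,4,4,4,5,4,4,5,5,5,4,5,4]
j=3: 4≤4, i=3, swap(3,3) ⇒ [4,4,4,4,5,4,4,5,5,5,4,5,4]
j=4: 5>4, skip
j=5: 4≤4, i=4, swap(4,5) ⇒ [4,4,4,4,4,5,4,5,5,5,4,5,4]
j=6: 4≤4, i=5, swap(5,6) ⇒ [4,4,4,4,4,4,5,5,5,5,4,5,4]
j=7: 5>4, skip
j=8: 5>4, skip
j=9: 5>4, skip
j=10: 4≤4, i=6, swap(6,10) ⇒ [4,4,4,4,4,4,4,5,5,5,5,5,4]
j=11: 5>4, skip
swap(7,12) ⇒ [4,4,4,4,4,4,4,4,5,5,5,5,5]; return 7

[4,4,4,4,4,4,4,4,5,5,5,5,5]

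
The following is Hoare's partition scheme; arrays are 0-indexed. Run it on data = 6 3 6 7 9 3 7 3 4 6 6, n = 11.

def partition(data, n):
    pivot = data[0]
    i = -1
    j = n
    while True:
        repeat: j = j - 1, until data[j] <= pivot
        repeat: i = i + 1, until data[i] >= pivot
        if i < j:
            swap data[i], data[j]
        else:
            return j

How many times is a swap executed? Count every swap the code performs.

4

pivot=6
j stops at 10 (6), i stops at 0 (6); swap ⇒ 6 3 6 7 9 3 7 3 4 6 6
j stops at 9 (6), i stops at 2 (6); swap ⇒ 6 3 6 7 9 3 7 3 4 6 6
j stops at 8 (4), i stops at 3 (7); swap ⇒ 6 3 6 4 9 3 7 3 7 6 6
j stops at 7 (3), i stops at 4 (9); swap ⇒ 6 3 6 4 3 3 7 9 7 6 6
j stops at 5, i stops at 6; i≥j ⇒ return 5. data=6 3 6 4 3 3 7 9 7 6 6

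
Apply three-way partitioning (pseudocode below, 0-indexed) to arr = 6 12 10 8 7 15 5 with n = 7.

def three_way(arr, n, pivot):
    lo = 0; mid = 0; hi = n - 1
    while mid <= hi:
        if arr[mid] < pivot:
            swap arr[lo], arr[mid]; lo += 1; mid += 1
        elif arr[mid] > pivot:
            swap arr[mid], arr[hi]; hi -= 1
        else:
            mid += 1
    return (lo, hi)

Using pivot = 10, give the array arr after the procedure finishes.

lo=0 mid=0 hi=6
6<10: swap(0,0), lo=1 mid=1 ⇒ 6 12 10 8 7 15 5
12>10: swap(1,6), hi=5 ⇒ 6 5 10 8 7 15 12
5<10: swap(1,1), lo=2 mid=2 ⇒ 6 5 10 8 7 15 12
10=10: mid=3
8<10: swap(2,3), lo=3 mid=4 ⇒ 6 5 8 10 7 15 12
7<10: swap(3,4), lo=4 mid=5 ⇒ 6 5 8 7 10 15 12
15>10: swap(5,5), hi=4 ⇒ 6 5 8 7 10 15 12
done. lo=4 hi=4; arr=6 5 8 7 10 15 12

6 5 8 7 10 15 12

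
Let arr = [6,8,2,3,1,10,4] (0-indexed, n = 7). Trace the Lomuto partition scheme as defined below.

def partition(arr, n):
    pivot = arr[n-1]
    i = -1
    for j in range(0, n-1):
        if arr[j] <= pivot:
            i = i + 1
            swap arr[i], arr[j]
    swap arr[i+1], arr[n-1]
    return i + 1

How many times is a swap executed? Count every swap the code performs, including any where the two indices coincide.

pivot=4, i=-1
j=0: 6>4, skip
j=1: 8>4, skip
j=2: 2≤4, i=0, swap(0,2) ⇒ [2,8,6,3,1,10,4]
j=3: 3≤4, i=1, swap(1,3) ⇒ [2,3,6,8,1,10,4]
j=4: 1≤4, i=2, swap(2,4) ⇒ [2,3,1,8,6,10,4]
j=5: 10>4, skip
swap(3,6) ⇒ [2,3,1,4,6,10,8]; return 3

4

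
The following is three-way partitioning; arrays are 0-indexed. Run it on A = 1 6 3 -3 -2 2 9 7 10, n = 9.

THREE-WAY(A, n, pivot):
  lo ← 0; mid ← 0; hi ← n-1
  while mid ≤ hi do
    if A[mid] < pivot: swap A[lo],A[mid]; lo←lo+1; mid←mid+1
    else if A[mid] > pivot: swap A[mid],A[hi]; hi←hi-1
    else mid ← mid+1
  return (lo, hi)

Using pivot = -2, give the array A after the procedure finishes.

lo=0 mid=0 hi=8
1>-2: swap(0,8), hi=7 ⇒ 10 6 3 -3 -2 2 9 7 1
10>-2: swap(0,7), hi=6 ⇒ 7 6 3 -3 -2 2 9 10 1
7>-2: swap(0,6), hi=5 ⇒ 9 6 3 -3 -2 2 7 10 1
9>-2: swap(0,5), hi=4 ⇒ 2 6 3 -3 -2 9 7 10 1
2>-2: swap(0,4), hi=3 ⇒ -2 6 3 -3 2 9 7 10 1
-2=-2: mid=1
6>-2: swap(1,3), hi=2 ⇒ -2 -3 3 6 2 9 7 10 1
-3<-2: swap(0,1), lo=1 mid=2 ⇒ -3 -2 3 6 2 9 7 10 1
3>-2: swap(2,2), hi=1 ⇒ -3 -2 3 6 2 9 7 10 1
done. lo=1 hi=1; A=-3 -2 3 6 2 9 7 10 1

-3 -2 3 6 2 9 7 10 1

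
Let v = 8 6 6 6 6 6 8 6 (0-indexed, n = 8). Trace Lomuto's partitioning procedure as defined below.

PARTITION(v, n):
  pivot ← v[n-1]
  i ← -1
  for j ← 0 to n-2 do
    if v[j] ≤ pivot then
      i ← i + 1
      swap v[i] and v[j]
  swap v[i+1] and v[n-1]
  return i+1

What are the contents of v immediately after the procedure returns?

6 6 6 6 6 6 8 8

pivot = v[7] = 6; i = -1
j=0: v[0]=8 > 6 → no swap
j=1: v[1]=6 ≤ 6 → i=0, swap v[0],v[1] → 6 8 6 6 6 6 8 6
j=2: v[2]=6 ≤ 6 → i=1, swap v[1],v[2] → 6 6 8 6 6 6 8 6
j=3: v[3]=6 ≤ 6 → i=2, swap v[2],v[3] → 6 6 6 8 6 6 8 6
j=4: v[4]=6 ≤ 6 → i=3, swap v[3],v[4] → 6 6 6 6 8 6 8 6
j=5: v[5]=6 ≤ 6 → i=4, swap v[4],v[5] → 6 6 6 6 6 8 8 6
j=6: v[6]=8 > 6 → no swap
final swap v[5],v[7] → 6 6 6 6 6 6 8 8; return 5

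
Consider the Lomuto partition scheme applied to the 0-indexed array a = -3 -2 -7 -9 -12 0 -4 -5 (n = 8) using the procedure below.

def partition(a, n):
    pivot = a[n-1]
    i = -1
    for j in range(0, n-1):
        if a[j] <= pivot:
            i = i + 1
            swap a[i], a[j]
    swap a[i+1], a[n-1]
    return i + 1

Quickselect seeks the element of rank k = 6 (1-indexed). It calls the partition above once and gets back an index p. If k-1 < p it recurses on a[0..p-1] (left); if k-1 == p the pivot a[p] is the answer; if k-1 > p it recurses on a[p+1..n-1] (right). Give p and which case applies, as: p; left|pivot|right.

pivot = a[7] = -5; i = -1
j=0: a[0]=-3 > -5 → no swap
j=1: a[1]=-2 > -5 → no swap
j=2: a[2]=-7 ≤ -5 → i=0, swap a[0],a[2] → -7 -2 -3 -9 -12 0 -4 -5
j=3: a[3]=-9 ≤ -5 → i=1, swap a[1],a[3] → -7 -9 -3 -2 -12 0 -4 -5
j=4: a[4]=-12 ≤ -5 → i=2, swap a[2],a[4] → -7 -9 -12 -2 -3 0 -4 -5
j=5: a[5]=0 > -5 → no swap
j=6: a[6]=-4 > -5 → no swap
final swap a[3],a[7] → -7 -9 -12 -5 -3 0 -4 -2; return 3
p = 3; k-1 = 5 > 3 ⇒ right

3; right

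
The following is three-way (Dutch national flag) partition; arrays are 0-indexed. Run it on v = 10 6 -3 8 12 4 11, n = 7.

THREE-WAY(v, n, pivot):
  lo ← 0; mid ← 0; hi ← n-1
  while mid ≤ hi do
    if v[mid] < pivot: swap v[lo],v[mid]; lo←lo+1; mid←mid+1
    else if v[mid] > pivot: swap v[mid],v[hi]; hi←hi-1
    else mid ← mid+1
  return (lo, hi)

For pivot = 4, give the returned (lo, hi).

pivot = 4; lo=0, mid=0, hi=6
v[mid]=10>4: swap v[0],v[6]; hi=5 → 11 6 -3 8 12 4 10
v[mid]=11>4: swap v[0],v[5]; hi=4 → 4 6 -3 8 12 11 10
v[mid]=4=4: mid=1
v[mid]=6>4: swap v[1],v[4]; hi=3 → 4 12 -3 8 6 11 10
v[mid]=12>4: swap v[1],v[3]; hi=2 → 4 8 -3 12 6 11 10
v[mid]=8>4: swap v[1],v[2]; hi=1 → 4 -3 8 12 6 11 10
v[mid]=-3<4: swap v[0],v[1]; lo=1,mid=2 → -3 4 8 12 6 11 10
end: lo=1, hi=1; v = -3 4 8 12 6 11 10

(1, 1)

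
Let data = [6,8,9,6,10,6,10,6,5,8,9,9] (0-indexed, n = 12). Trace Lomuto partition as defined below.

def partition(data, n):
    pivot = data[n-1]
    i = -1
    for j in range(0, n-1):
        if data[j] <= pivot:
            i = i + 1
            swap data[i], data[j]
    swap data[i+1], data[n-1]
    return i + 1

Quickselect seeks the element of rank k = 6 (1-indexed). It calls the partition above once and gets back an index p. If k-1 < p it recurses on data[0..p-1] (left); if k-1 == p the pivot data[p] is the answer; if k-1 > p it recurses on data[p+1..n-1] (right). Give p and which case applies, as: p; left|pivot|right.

9; left

pivot = data[11] = 9; i = -1
j=0: data[0]=6 ≤ 9 → i=0, swap data[0],data[0] (no change) → [6,8,9,6,10,6,10,6,5,8,9,9]
j=1: data[1]=8 ≤ 9 → i=1, swap data[1],data[1] (no change) → [6,8,9,6,10,6,10,6,5,8,9,9]
j=2: data[2]=9 ≤ 9 → i=2, swap data[2],data[2] (no change) → [6,8,9,6,10,6,10,6,5,8,9,9]
j=3: data[3]=6 ≤ 9 → i=3, swap data[3],data[3] (no change) → [6,8,9,6,10,6,10,6,5,8,9,9]
j=4: data[4]=10 > 9 → no swap
j=5: data[5]=6 ≤ 9 → i=4, swap data[4],data[5] → [6,8,9,6,6,10,10,6,5,8,9,9]
j=6: data[6]=10 > 9 → no swap
j=7: data[7]=6 ≤ 9 → i=5, swap data[5],data[7] → [6,8,9,6,6,6,10,10,5,8,9,9]
j=8: data[8]=5 ≤ 9 → i=6, swap data[6],data[8] → [6,8,9,6,6,6,5,10,10,8,9,9]
j=9: data[9]=8 ≤ 9 → i=7, swap data[7],data[9] → [6,8,9,6,6,6,5,8,10,10,9,9]
j=10: data[10]=9 ≤ 9 → i=8, swap data[8],data[10] → [6,8,9,6,6,6,5,8,9,10,10,9]
final swap data[9],data[11] → [6,8,9,6,6,6,5,8,9,9,10,10]; return 9
p = 9; k-1 = 5 < 9 ⇒ left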